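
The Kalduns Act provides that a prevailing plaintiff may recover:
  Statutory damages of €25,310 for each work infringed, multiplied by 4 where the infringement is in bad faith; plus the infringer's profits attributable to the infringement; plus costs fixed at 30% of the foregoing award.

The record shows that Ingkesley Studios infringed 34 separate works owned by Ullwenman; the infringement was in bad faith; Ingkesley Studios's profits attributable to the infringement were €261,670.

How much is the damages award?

Statutory damages: 34 × €25,310 = €860,540
Multiplied by 4: 4 × €860,540 = €3,442,160
Combined award: €3,442,160 + €261,670 = €3,703,830
Costs: 30% of €3,703,830 = €1,111,149
Award plus costs: €3,703,830 + €1,111,149 = €4,814,979

€4,814,979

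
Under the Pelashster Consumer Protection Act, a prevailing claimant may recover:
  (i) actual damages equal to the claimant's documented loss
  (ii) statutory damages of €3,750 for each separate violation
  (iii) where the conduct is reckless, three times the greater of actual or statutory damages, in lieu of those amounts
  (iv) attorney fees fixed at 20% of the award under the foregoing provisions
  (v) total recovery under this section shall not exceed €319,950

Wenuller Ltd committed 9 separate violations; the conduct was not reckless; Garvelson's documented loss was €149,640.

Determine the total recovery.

Statutory damages: 9 × €3,750 = €33,750
Conduct not reckless: the in-lieu enhancement does not apply.
Actual plus statutory damages: €149,640 + €33,750 = €183,390
Attorney fees: 20% of €183,390 = €36,678
Total before cap: €183,390 + €36,678 = €220,068
Cap at €319,950: €220,068 is within the cap, no reduction.

€220,068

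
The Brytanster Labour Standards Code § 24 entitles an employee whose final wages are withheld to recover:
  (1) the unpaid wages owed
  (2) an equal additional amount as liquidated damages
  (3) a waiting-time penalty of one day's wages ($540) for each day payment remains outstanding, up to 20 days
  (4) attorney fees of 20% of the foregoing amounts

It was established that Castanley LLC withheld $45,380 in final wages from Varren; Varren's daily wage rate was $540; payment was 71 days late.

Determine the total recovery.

Total award: $121,872

Liquidated damages (equal amount): $45,380
Penalty days: min(71, 20) = 20
Waiting-time penalty: 20 × $540 = $10,800
Subtotal: $45,380 + $45,380 + $10,800 = $101,560
Attorney fees: 20% of $101,560 = $20,312
Total award: $101,560 + $20,312 = $121,872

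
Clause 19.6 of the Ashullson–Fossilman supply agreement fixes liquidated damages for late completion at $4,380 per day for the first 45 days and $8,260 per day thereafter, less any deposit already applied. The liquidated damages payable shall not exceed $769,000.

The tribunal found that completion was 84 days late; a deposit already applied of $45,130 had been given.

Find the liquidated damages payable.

First 45 days: 45 × $4,380 = $197,100
Remaining days: (84 − 45) × $8,260 = $322,140
Accrued per-day damages: $197,100 + $322,140 = $519,240
Less deposit already applied: $519,240 − $45,130 = $474,110
Cap at $769,000: $474,110 is within the cap, no reduction.

$474,110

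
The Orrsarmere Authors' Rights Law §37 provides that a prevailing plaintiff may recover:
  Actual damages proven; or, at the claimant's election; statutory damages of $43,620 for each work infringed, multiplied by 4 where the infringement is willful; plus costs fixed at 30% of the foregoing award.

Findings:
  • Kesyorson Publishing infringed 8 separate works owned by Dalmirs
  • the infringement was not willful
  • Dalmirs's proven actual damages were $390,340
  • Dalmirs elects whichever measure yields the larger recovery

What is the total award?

Award: $507,442

Statutory damages: 8 × $43,620 = $348,960
Infringement not willful: no ×4 enhancement.
Greater of actual damages ($390,340) or statutory damages ($348,960): $390,340
Costs: 30% of $390,340 = $117,102
Award plus costs: $390,340 + $117,102 = $507,442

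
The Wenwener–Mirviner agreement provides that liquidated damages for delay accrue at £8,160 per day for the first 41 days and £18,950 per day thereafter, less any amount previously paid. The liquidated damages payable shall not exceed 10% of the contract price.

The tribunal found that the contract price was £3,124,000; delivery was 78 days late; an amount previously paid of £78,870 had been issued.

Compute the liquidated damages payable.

First 41 days: 41 × £8,160 = £334,560
Remaining days: (78 − 41) × £18,950 = £701,150
Accrued per-day damages: £334,560 + £701,150 = £1,035,710
Less amount previously paid: £1,035,710 − £78,870 = £956,840
Cap: 10% of £3,124,000 = £312,400
Cap at £312,400: £956,840 exceeds the cap → £312,400

£312,400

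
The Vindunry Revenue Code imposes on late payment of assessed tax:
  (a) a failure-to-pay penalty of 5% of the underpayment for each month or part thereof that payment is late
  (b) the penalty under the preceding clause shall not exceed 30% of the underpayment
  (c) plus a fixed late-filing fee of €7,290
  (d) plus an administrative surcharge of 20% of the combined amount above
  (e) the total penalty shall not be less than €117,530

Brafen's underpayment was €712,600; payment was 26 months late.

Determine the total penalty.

€265,284

Accrued rate: 5% × 26 = 130%, capped at 30% → 30%
Failure-to-pay penalty: 30% of €712,600 = €213,780
Penalty before surcharge: €213,780 + €7,290 = €221,070
Administrative surcharge: 20% of €221,070 = €44,214
Total penalty: €221,070 + €44,214 = €265,284
Minimum €117,530: €265,284 meets the minimum, no increase.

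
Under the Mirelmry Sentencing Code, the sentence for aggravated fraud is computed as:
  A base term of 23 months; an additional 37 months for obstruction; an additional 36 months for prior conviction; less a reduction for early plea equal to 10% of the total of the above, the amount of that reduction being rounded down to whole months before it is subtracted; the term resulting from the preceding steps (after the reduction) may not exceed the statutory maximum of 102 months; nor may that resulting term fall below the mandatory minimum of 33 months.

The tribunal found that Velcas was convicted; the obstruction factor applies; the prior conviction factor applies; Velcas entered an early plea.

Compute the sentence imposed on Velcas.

87 months

Obstruction enhancement: +37 months
Prior conviction enhancement: +36 months
Adjusted term: 23 months + 37 months + 36 months = 96 months
Early plea reduction: 10% of 96 months = 9 months (rounded down)
After reduction: 96 − 9 = 87 months
Cap at 102 months: 87 months is within the cap, no reduction.
Minimum 33 months: 87 months meets the minimum, no increase.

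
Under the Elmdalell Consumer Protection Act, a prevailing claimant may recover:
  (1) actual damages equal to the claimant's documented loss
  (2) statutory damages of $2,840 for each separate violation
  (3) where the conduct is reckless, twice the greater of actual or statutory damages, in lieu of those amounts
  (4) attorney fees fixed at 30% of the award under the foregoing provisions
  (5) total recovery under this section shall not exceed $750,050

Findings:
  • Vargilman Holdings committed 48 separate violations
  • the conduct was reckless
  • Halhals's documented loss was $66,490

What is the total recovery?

$354,432

Statutory damages: 48 × $2,840 = $136,320
Greater of actual damages ($66,490) or statutory damages ($136,320): $136,320
Doubled: 2 × $136,320 = $272,640
Attorney fees: 30% of $272,640 = $81,792
Total before cap: $272,640 + $81,792 = $354,432
Cap at $750,050: $354,432 is within the cap, no reduction.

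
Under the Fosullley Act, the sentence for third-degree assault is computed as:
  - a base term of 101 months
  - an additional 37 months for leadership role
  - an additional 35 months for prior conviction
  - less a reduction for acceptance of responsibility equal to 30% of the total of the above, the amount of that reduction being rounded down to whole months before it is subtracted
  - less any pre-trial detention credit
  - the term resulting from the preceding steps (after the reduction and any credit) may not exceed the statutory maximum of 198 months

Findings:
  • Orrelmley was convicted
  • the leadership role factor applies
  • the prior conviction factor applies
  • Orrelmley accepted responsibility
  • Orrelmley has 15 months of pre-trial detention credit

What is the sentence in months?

Sentence: 107 months

Leadership role enhancement: +37 months
Prior conviction enhancement: +35 months
Adjusted term: 101 months + 37 months + 35 months = 173 months
Acceptance of responsibility reduction: 30% of 173 months = 51 months (rounded down)
After reduction: 173 − 51 = 122 months
Less pre-trial detention credit: 122 months − 15 months = 107 months
Cap at 198 months: 107 months is within the cap, no reduction.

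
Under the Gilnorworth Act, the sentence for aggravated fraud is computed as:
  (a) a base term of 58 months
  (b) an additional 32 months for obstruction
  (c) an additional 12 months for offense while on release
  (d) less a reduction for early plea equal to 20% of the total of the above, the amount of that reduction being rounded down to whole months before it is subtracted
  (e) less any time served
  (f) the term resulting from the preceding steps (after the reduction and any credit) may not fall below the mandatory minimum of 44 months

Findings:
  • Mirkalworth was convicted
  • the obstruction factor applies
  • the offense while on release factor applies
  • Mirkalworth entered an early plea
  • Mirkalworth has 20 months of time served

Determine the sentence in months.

Obstruction enhancement: +32 months
Offense while on release enhancement: +12 months
Adjusted term: 58 months + 32 months + 12 months = 102 months
Early plea reduction: 20% of 102 months = 20 months (rounded down)
After reduction: 102 − 20 = 82 months
Less time served: 82 months − 20 months = 62 months
Minimum 44 months: 62 months meets the minimum, no increase.

62 months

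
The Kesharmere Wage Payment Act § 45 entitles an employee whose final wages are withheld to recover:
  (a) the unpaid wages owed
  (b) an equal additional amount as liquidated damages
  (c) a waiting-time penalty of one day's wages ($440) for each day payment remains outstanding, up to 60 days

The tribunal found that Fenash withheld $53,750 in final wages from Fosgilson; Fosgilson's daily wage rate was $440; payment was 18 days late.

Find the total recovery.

$115,420

Liquidated damages (equal amount): $53,750
Penalty days: min(18, 60) = 18
Waiting-time penalty: 18 × $440 = $7,920
Total award: $53,750 + $53,750 + $7,920 = $115,420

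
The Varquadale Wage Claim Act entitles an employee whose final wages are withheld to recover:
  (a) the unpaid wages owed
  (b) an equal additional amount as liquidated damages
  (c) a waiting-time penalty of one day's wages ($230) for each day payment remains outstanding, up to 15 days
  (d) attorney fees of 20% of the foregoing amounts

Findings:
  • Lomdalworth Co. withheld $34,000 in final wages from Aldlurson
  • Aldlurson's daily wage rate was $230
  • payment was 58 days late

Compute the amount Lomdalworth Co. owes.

$85,740

Liquidated damages (equal amount): $34,000
Penalty days: min(58, 15) = 15
Waiting-time penalty: 15 × $230 = $3,450
Subtotal: $34,000 + $34,000 + $3,450 = $71,450
Attorney fees: 20% of $71,450 = $14,290
Total award: $71,450 + $14,290 = $85,740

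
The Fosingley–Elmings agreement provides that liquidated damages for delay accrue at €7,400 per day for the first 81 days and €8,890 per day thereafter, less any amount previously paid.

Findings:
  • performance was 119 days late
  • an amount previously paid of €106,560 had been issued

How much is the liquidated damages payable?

€830,660

First 81 days: 81 × €7,400 = €599,400
Remaining days: (119 − 81) × €8,890 = €337,820
Accrued per-day damages: €599,400 + €337,820 = €937,220
Less amount previously paid: €937,220 − €106,560 = €830,660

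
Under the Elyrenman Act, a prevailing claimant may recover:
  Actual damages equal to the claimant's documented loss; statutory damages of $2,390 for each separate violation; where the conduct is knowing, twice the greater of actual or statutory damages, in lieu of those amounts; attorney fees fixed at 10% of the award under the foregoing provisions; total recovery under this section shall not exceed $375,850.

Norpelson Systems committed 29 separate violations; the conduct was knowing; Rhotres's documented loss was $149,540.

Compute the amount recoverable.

Statutory damages: 29 × $2,390 = $69,310
Greater of actual damages ($149,540) or statutory damages ($69,310): $149,540
Doubled: 2 × $149,540 = $299,080
Attorney fees: 10% of $299,080 = $29,908
Total before cap: $299,080 + $29,908 = $328,988
Cap at $375,850: $328,988 is within the cap, no reduction.

$328,988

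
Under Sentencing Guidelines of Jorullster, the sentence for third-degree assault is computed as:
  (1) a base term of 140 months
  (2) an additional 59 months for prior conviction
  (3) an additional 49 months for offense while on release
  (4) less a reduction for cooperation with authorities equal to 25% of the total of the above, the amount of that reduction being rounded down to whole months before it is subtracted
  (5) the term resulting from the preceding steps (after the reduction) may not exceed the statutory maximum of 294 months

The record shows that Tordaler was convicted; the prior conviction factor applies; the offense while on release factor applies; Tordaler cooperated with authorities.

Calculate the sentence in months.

Sentence: 186 months

Prior conviction enhancement: +59 months
Offense while on release enhancement: +49 months
Adjusted term: 140 months + 59 months + 49 months = 248 months
Cooperation with authorities reduction: 25% of 248 months = 62 months (rounded down)
After reduction: 248 − 62 = 186 months
Cap at 294 months: 186 months is within the cap, no reduction.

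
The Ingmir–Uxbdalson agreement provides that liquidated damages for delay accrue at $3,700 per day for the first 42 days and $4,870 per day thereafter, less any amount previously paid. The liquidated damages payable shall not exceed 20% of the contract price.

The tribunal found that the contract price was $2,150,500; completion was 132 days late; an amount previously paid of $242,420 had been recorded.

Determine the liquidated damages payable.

First 42 days: 42 × $3,700 = $155,400
Remaining days: (132 − 42) × $4,870 = $438,300
Accrued per-day damages: $155,400 + $438,300 = $593,700
Less amount previously paid: $593,700 − $242,420 = $351,280
Cap: 20% of $2,150,500 = $430,100
Cap at $430,100: $351,280 is within the cap, no reduction.

$351,280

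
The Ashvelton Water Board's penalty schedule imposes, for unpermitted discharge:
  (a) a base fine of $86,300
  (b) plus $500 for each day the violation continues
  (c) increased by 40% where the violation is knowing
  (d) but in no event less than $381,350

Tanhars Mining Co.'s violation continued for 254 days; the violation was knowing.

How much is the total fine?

Civil penalty: $381,350

Per-day component: 254 × $500 = $127,000
Base plus per-day: $86,300 + $127,000 = $213,300
Enhancement: 40% of $213,300 = $85,320
Enhanced fine: $213,300 + $85,320 = $298,620
Minimum $381,350: $298,620 is below the minimum → $381,350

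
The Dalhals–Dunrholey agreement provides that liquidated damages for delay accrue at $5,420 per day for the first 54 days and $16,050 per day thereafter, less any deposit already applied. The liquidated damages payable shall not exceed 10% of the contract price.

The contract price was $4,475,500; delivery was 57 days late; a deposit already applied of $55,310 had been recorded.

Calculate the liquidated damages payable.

First 54 days: 54 × $5,420 = $292,680
Remaining days: (57 − 54) × $16,050 = $48,150
Accrued per-day damages: $292,680 + $48,150 = $340,830
Less deposit already applied: $340,830 − $55,310 = $285,520
Cap: 10% of $4,475,500 = $447,550
Cap at $447,550: $285,520 is within the cap, no reduction.

$285,520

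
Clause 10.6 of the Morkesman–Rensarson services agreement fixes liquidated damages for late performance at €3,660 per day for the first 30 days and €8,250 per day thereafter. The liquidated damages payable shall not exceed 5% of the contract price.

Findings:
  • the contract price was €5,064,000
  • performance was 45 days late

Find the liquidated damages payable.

Liquidated damages: €233,550

First 30 days: 30 × €3,660 = €109,800
Remaining days: (45 − 30) × €8,250 = €123,750
Accrued per-day damages: €109,800 + €123,750 = €233,550
Cap: 5% of €5,064,000 = €253,200
Cap at €253,200: €233,550 is within the cap, no reduction.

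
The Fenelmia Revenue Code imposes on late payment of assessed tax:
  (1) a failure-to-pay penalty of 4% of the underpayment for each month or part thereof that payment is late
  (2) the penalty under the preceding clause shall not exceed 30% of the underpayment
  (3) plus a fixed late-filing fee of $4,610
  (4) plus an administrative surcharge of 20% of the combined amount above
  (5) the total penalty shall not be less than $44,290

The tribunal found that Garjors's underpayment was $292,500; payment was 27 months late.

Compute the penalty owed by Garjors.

Accrued rate: 4% × 27 = 108%, capped at 30% → 30%
Failure-to-pay penalty: 30% of $292,500 = $87,750
Penalty before surcharge: $87,750 + $4,610 = $92,360
Administrative surcharge: 20% of $92,360 = $18,472
Total penalty: $92,360 + $18,472 = $110,832
Minimum $44,290: $110,832 meets the minimum, no increase.

$110,832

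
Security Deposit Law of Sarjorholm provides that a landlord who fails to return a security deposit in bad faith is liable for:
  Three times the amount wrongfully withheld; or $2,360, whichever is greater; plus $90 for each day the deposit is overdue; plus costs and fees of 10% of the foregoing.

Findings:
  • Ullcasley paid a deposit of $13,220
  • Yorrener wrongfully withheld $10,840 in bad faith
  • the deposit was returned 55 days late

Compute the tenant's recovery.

Trebled: 3 × $10,840 = $32,520
Minimum $2,360: $32,520 meets the minimum, no increase.
Late-return penalty: 55 × $90 = $4,950
Damages plus late penalty: $32,520 + $4,950 = $37,470
Costs and fees: 10% of $37,470 = $3,747
Total recovery: $37,470 + $3,747 = $41,217

$41,217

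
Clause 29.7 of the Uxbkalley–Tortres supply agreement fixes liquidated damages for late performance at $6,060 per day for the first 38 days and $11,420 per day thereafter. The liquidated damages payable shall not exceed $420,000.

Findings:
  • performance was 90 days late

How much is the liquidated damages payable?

First 38 days: 38 × $6,060 = $230,280
Remaining days: (90 − 38) × $11,420 = $593,840
Accrued per-day damages: $230,280 + $593,840 = $824,120
Cap at $420,000: $824,120 exceeds the cap → $420,000

$420,000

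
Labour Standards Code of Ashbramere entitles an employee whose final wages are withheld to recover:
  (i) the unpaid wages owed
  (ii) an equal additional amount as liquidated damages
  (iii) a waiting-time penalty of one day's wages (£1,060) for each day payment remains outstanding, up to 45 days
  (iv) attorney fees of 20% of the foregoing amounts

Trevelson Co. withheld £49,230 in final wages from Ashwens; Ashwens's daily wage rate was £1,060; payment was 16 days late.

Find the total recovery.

£138,504

Liquidated damages (equal amount): £49,230
Penalty days: min(16, 45) = 16
Waiting-time penalty: 16 × £1,060 = £16,960
Subtotal: £49,230 + £49,230 + £16,960 = £115,420
Attorney fees: 20% of £115,420 = £23,084
Total award: £115,420 + £23,084 = £138,504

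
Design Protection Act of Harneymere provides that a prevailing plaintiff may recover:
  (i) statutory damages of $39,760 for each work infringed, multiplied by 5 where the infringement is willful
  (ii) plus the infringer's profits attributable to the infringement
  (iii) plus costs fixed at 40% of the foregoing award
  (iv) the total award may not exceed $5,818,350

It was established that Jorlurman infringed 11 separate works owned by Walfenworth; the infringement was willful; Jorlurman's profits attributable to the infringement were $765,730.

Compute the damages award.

$4,133,542

Statutory damages: 11 × $39,760 = $437,360
Multiplied by 5: 5 × $437,360 = $2,186,800
Combined award: $2,186,800 + $765,730 = $2,952,530
Costs: 40% of $2,952,530 = $1,181,012
Award plus costs: $2,952,530 + $1,181,012 = $4,133,542
Cap at $5,818,350: $4,133,542 is within the cap, no reduction.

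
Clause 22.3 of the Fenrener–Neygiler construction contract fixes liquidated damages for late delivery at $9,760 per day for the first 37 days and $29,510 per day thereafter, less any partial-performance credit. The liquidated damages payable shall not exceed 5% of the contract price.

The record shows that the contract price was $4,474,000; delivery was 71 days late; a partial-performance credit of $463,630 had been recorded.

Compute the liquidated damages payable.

$223,700

First 37 days: 37 × $9,760 = $361,120
Remaining days: (71 − 37) × $29,510 = $1,003,340
Accrued per-day damages: $361,120 + $1,003,340 = $1,364,460
Less partial-performance credit: $1,364,460 − $463,630 = $900,830
Cap: 5% of $4,474,000 = $223,700
Cap at $223,700: $900,830 exceeds the cap → $223,700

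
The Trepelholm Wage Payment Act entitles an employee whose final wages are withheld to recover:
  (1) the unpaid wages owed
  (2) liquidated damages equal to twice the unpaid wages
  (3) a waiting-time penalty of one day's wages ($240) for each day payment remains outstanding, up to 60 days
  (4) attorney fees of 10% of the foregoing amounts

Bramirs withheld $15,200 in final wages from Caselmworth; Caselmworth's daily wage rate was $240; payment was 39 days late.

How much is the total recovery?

Doubled: 2 × $15,200 = $30,400
Penalty days: min(39, 60) = 39
Waiting-time penalty: 39 × $240 = $9,360
Subtotal: $15,200 + $30,400 + $9,360 = $54,960
Attorney fees: 10% of $54,960 = $5,496
Total award: $54,960 + $5,496 = $60,456

$60,456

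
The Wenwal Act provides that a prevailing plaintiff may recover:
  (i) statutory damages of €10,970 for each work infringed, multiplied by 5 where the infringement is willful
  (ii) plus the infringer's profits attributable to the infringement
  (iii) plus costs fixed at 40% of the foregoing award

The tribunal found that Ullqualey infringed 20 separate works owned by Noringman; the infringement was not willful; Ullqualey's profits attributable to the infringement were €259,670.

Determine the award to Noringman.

€670,698

Statutory damages: 20 × €10,970 = €219,400
Infringement not willful: no ×5 enhancement.
Combined award: €219,400 + €259,670 = €479,070
Costs: 40% of €479,070 = €191,628
Award plus costs: €479,070 + €191,628 = €670,698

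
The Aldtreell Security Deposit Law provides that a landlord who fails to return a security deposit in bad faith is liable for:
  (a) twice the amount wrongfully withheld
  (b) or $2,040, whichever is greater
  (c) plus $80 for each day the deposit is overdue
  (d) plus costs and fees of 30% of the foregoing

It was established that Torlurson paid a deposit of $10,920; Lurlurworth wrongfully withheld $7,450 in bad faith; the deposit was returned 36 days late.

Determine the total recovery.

Doubled: 2 × $7,450 = $14,900
Minimum $2,040: $14,900 meets the minimum, no increase.
Late-return penalty: 36 × $80 = $2,880
Damages plus late penalty: $14,900 + $2,880 = $17,780
Costs and fees: 30% of $17,780 = $5,334
Total recovery: $17,780 + $5,334 = $23,114

$23,114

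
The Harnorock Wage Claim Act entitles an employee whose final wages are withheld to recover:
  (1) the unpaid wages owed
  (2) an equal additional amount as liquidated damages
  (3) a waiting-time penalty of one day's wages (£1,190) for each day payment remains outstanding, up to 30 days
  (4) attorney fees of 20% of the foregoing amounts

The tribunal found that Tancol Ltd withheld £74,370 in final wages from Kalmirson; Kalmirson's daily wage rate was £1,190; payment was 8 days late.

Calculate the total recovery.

Liquidated damages (equal amount): £74,370
Penalty days: min(8, 30) = 8
Waiting-time penalty: 8 × £1,190 = £9,520
Subtotal: £74,370 + £74,370 + £9,520 = £158,260
Attorney fees: 20% of £158,260 = £31,652
Total award: £158,260 + £31,652 = £189,912

£189,912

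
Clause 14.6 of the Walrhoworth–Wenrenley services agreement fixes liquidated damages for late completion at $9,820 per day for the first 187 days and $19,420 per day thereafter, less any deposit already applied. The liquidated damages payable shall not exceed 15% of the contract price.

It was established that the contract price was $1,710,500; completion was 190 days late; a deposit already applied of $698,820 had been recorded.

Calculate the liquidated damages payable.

$256,575

First 187 days: 187 × $9,820 = $1,836,340
Remaining days: (190 − 187) × $19,420 = $58,260
Accrued per-day damages: $1,836,340 + $58,260 = $1,894,600
Less deposit already applied: $1,894,600 − $698,820 = $1,195,780
Cap: 15% of $1,710,500 = $256,575
Cap at $256,575: $1,195,780 exceeds the cap → $256,575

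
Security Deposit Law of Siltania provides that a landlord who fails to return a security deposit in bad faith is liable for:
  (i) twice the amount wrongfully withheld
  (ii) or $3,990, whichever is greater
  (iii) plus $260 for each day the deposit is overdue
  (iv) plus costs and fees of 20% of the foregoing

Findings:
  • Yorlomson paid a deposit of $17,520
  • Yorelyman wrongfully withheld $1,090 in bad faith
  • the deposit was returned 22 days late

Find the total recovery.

$11,652

Doubled: 2 × $1,090 = $2,180
Minimum $3,990: $2,180 is below the minimum → $3,990
Late-return penalty: 22 × $260 = $5,720
Damages plus late penalty: $3,990 + $5,720 = $9,710
Costs and fees: 20% of $9,710 = $1,942
Total recovery: $9,710 + $1,942 = $11,652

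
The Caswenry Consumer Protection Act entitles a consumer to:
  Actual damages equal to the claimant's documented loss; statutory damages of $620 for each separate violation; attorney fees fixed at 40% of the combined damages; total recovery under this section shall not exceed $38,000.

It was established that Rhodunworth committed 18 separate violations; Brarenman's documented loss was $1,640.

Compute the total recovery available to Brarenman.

Total recovery: $17,920

Statutory damages: 18 × $620 = $11,160
Combined damages: $1,640 + $11,160 = $12,800
Attorney fees: 40% of $12,800 = $5,120
Total before cap: $12,800 + $5,120 = $17,920
Cap at $38,000: $17,920 is within the cap, no reduction.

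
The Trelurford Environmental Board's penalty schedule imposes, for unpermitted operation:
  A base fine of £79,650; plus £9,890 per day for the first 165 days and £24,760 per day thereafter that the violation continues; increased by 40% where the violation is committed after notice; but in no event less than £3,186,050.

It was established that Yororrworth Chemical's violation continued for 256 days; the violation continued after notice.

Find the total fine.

£5,550,524

First 165 days: 165 × £9,890 = £1,631,850
Remaining days: (256 − 165) × £24,760 = £2,253,160
Per-day component: £1,631,850 + £2,253,160 = £3,885,010
Base plus per-day: £79,650 + £3,885,010 = £3,964,660
Enhancement: 40% of £3,964,660 = £1,585,864
Enhanced fine: £3,964,660 + £1,585,864 = £5,550,524
Minimum £3,186,050: £5,550,524 meets the minimum, no increase.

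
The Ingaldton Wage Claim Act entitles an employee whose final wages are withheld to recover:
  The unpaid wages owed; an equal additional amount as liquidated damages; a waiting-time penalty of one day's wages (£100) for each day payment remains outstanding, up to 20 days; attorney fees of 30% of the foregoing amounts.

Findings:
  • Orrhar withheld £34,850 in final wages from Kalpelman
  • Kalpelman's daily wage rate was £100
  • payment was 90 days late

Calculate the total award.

£93,210

Liquidated damages (equal amount): £34,850
Penalty days: min(90, 20) = 20
Waiting-time penalty: 20 × £100 = £2,000
Subtotal: £34,850 + £34,850 + £2,000 = £71,700
Attorney fees: 30% of £71,700 = £21,510
Total award: £71,700 + £21,510 = £93,210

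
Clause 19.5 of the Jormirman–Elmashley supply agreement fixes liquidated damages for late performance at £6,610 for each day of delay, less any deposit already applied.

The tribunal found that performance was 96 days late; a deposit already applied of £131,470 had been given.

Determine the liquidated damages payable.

Per-day damages: 96 × £6,610 = £634,560
Less deposit already applied: £634,560 − £131,470 = £503,090

£503,090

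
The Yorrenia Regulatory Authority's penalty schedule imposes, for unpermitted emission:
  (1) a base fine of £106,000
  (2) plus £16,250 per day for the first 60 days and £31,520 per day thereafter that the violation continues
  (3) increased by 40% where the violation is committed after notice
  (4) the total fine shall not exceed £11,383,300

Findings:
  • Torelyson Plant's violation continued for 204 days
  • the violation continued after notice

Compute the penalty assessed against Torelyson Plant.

£7,867,832

First 60 days: 60 × £16,250 = £975,000
Remaining days: (204 − 60) × £31,520 = £4,538,880
Per-day component: £975,000 + £4,538,880 = £5,513,880
Base plus per-day: £106,000 + £5,513,880 = £5,619,880
Enhancement: 40% of £5,619,880 = £2,247,952
Enhanced fine: £5,619,880 + £2,247,952 = £7,867,832
Cap at £11,383,300: £7,867,832 is within the cap, no reduction.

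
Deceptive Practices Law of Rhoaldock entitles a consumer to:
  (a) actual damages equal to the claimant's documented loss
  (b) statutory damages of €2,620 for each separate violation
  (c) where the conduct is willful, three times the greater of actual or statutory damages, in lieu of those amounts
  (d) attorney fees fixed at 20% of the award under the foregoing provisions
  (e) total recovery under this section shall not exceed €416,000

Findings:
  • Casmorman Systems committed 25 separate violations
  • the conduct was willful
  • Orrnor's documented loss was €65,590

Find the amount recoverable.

€236,124

Statutory damages: 25 × €2,620 = €65,500
Greater of actual damages (€65,590) or statutory damages (€65,500): €65,590
Trebled: 3 × €65,590 = €196,770
Attorney fees: 20% of €196,770 = €39,354
Total before cap: €196,770 + €39,354 = €236,124
Cap at €416,000: €236,124 is within the cap, no reduction.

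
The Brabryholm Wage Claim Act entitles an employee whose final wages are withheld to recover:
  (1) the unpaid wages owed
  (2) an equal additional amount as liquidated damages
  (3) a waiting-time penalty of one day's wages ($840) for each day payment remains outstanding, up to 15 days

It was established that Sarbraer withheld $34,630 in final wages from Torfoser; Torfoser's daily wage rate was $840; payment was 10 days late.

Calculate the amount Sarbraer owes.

$77,660

Liquidated damages (equal amount): $34,630
Penalty days: min(10, 15) = 10
Waiting-time penalty: 10 × $840 = $8,400
Total award: $34,630 + $34,630 + $8,400 = $77,660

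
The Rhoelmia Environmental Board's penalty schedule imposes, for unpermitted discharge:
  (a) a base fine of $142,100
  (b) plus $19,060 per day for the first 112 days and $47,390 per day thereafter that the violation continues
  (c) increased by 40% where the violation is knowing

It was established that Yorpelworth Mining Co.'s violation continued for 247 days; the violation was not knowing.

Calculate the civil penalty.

$8,674,470

First 112 days: 112 × $19,060 = $2,134,720
Remaining days: (247 − 112) × $47,390 = $6,397,650
Per-day component: $2,134,720 + $6,397,650 = $8,532,370
Base plus per-day: $142,100 + $8,532,370 = $8,674,470
The violation was not knowing: no 40% increase.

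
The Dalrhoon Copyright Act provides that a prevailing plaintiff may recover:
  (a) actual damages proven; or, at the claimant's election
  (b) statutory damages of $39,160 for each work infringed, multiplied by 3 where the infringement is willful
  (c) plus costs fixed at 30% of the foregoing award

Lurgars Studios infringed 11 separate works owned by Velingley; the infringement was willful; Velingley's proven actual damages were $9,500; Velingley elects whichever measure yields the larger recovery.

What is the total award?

Statutory damages: 11 × $39,160 = $430,760
Trebled: 3 × $430,760 = $1,292,280
Greater of actual damages ($9,500) or enhanced statutory damages ($1,292,280): $1,292,280
Costs: 30% of $1,292,280 = $387,684
Award plus costs: $1,292,280 + $387,684 = $1,679,964

$1,679,964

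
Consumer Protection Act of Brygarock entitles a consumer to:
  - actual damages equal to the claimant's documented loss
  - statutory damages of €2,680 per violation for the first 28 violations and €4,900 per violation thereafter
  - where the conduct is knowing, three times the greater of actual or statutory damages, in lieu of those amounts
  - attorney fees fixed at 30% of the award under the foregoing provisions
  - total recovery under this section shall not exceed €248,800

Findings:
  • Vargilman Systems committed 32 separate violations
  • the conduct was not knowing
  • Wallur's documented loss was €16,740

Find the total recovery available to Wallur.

€144,794

First 28 violations: 28 × €2,680 = €75,040
Remaining violations: (32 − 28) × €4,900 = €19,600
Statutory damages: €75,040 + €19,600 = €94,640
Conduct not knowing: the in-lieu enhancement does not apply.
Actual plus statutory damages: €16,740 + €94,640 = €111,380
Attorney fees: 30% of €111,380 = €33,414
Total before cap: €111,380 + €33,414 = €144,794
Cap at €248,800: €144,794 is within the cap, no reduction.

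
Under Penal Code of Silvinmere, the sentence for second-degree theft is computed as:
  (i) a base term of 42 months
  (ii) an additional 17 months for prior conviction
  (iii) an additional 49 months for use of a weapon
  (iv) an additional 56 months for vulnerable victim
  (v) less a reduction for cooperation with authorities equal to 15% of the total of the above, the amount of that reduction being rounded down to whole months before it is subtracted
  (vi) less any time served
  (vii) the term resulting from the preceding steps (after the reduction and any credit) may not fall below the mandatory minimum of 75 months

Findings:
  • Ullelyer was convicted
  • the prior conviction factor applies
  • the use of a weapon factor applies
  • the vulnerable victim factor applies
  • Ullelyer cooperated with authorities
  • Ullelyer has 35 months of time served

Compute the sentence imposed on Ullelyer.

Sentence: 105 months

Prior conviction enhancement: +17 months
Use of a weapon enhancement: +49 months
Vulnerable victim enhancement: +56 months
Adjusted term: 42 months + 17 months + 49 months + 56 months = 164 months
Cooperation with authorities reduction: 15% of 164 months = 24 months (rounded down)
After reduction: 164 − 24 = 140 months
Less time served: 140 months − 35 months = 105 months
Minimum 75 months: 105 months meets the minimum, no increase.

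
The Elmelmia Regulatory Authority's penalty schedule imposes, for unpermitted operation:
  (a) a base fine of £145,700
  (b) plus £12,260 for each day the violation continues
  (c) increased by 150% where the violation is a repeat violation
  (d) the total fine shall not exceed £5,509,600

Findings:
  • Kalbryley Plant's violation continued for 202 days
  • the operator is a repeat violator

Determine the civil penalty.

Per-day component: 202 × £12,260 = £2,476,520
Base plus per-day: £145,700 + £2,476,520 = £2,622,220
Enhancement: 150% of £2,622,220 = £3,933,330
Enhanced fine: £2,622,220 + £3,933,330 = £6,555,550
Cap at £5,509,600: £6,555,550 exceeds the cap → £5,509,600

£5,509,600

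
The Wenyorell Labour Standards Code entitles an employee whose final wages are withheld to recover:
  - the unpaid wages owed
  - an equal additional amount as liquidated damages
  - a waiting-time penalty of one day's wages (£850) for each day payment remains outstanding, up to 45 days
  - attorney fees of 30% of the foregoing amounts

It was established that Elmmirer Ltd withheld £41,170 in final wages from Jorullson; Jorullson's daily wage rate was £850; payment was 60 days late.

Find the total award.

Liquidated damages (equal amount): £41,170
Penalty days: min(60, 45) = 45
Waiting-time penalty: 45 × £850 = £38,250
Subtotal: £41,170 + £41,170 + £38,250 = £120,590
Attorney fees: 30% of £120,590 = £36,177
Total award: £120,590 + £36,177 = £156,767

£156,767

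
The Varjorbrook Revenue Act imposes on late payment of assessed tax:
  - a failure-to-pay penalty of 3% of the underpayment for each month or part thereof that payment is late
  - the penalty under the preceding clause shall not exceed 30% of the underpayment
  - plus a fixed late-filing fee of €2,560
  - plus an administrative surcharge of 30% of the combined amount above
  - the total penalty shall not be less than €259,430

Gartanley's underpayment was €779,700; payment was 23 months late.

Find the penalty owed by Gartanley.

Accrued rate: 3% × 23 = 69%, capped at 30% → 30%
Failure-to-pay penalty: 30% of €779,700 = €233,910
Penalty before surcharge: €233,910 + €2,560 = €236,470
Administrative surcharge: 30% of €236,470 = €70,941
Total penalty: €236,470 + €70,941 = €307,411
Minimum €259,430: €307,411 meets the minimum, no increase.

Penalty: €307,411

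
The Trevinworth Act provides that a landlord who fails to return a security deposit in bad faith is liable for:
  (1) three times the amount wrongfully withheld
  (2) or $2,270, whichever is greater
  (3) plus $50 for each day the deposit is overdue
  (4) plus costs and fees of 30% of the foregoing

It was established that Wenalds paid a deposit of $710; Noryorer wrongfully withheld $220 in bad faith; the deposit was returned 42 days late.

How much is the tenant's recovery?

Trebled: 3 × $220 = $660
Minimum $2,270: $660 is below the minimum → $2,270
Late-return penalty: 42 × $50 = $2,100
Damages plus late penalty: $2,270 + $2,100 = $4,370
Costs and fees: 30% of $4,370 = $1,311
Total recovery: $4,370 + $1,311 = $5,681

$5,681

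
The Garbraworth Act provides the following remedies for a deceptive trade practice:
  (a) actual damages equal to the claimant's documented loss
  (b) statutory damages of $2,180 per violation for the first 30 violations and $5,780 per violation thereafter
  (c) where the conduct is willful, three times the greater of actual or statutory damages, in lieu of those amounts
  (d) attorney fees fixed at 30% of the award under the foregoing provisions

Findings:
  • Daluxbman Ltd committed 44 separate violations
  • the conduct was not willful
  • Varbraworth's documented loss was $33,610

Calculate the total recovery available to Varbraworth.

$233,909

First 30 violations: 30 × $2,180 = $65,400
Remaining violations: (44 − 30) × $5,780 = $80,920
Statutory damages: $65,400 + $80,920 = $146,320
Conduct not willful: the in-lieu enhancement does not apply.
Actual plus statutory damages: $33,610 + $146,320 = $179,930
Attorney fees: 30% of $179,930 = $53,979
Total recovery: $179,930 + $53,979 = $233,909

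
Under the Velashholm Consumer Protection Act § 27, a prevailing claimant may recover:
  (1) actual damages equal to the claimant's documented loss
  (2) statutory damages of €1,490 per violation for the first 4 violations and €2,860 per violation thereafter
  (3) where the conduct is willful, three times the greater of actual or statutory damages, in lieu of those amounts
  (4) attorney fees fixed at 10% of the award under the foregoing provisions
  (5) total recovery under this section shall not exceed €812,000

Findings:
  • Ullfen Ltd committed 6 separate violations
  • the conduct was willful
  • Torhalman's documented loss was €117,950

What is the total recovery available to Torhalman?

Total recovery: €389,235

First 4 violations: 4 × €1,490 = €5,960
Remaining violations: (6 − 4) × €2,860 = €5,720
Statutory damages: €5,960 + €5,720 = €11,680
Greater of actual damages (€117,950) or statutory damages (€11,680): €117,950
Trebled: 3 × €117,950 = €353,850
Attorney fees: 10% of €353,850 = €35,385
Total before cap: €353,850 + €35,385 = €389,235
Cap at €812,000: €389,235 is within the cap, no reduction.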